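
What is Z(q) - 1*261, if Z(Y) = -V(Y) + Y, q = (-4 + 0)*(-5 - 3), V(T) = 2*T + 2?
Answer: -295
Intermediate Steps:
V(T) = 2 + 2*T
q = 32 (q = -4*(-8) = 32)
Z(Y) = -2 - Y (Z(Y) = -(2 + 2*Y) + Y = (-2 - 2*Y) + Y = -2 - Y)
Z(q) - 1*261 = (-2 - 1*32) - 1*261 = (-2 - 32) - 261 = -34 - 261 = -295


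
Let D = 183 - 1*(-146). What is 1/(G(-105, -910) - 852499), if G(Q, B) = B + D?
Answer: -1/853080 ≈ -1.1722e-6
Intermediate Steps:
D = 329 (D = 183 + 146 = 329)
G(Q, B) = 329 + B (G(Q, B) = B + 329 = 329 + B)
1/(G(-105, -910) - 852499) = 1/((329 - 910) - 852499) = 1/(-581 - 852499) = 1/(-853080) = -1/853080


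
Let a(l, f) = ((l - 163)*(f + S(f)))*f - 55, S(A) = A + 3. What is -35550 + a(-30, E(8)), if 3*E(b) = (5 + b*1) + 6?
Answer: -492794/9 ≈ -54755.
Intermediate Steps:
S(A) = 3 + A
E(b) = 11/3 + b/3 (E(b) = ((5 + b*1) + 6)/3 = ((5 + b) + 6)/3 = (11 + b)/3 = 11/3 + b/3)
a(l, f) = -55 + f*(-163 + l)*(3 + 2*f) (a(l, f) = ((l - 163)*(f + (3 + f)))*f - 55 = ((-163 + l)*(3 + 2*f))*f - 55 = f*(-163 + l)*(3 + 2*f) - 55 = -55 + f*(-163 + l)*(3 + 2*f))
-35550 + a(-30, E(8)) = -35550 + (-55 - 489*(11/3 + (⅓)*8) - 326*(11/3 + (⅓)*8)² + 2*(-30)*(11/3 + (⅓)*8)² + 3*(11/3 + (⅓)*8)*(-30)) = -35550 + (-55 - 489*(11/3 + 8/3) - 326*(11/3 + 8/3)² + 2*(-30)*(11/3 + 8/3)² + 3*(11/3 + 8/3)*(-30)) = -35550 + (-55 - 489*19/3 - 326*(19/3)² + 2*(-30)*(19/3)² + 3*(19/3)*(-30)) = -35550 + (-55 - 3097 - 326*361/9 + 2*(-30)*(361/9) - 570) = -35550 + (-55 - 3097 - 117686/9 - 7220/3 - 570) = -35550 - 172844/9 = -492794/9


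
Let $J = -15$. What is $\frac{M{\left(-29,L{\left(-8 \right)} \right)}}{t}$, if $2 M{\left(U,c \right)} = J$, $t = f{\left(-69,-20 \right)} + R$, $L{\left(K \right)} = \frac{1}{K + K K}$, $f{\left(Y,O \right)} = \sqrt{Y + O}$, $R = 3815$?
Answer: $- \frac{19075}{9702876} + \frac{5 i \sqrt{89}}{9702876} \approx -0.0019659 + 4.8614 \cdot 10^{-6} i$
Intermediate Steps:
$f{\left(Y,O \right)} = \sqrt{O + Y}$
$L{\left(K \right)} = \frac{1}{K + K^{2}}$
$t = 3815 + i \sqrt{89}$ ($t = \sqrt{-20 - 69} + 3815 = \sqrt{-89} + 3815 = i \sqrt{89} + 3815 = 3815 + i \sqrt{89} \approx 3815.0 + 9.434 i$)
$M{\left(U,c \right)} = - \frac{15}{2}$ ($M{\left(U,c \right)} = \frac{1}{2} \left(-15\right) = - \frac{15}{2}$)
$\frac{M{\left(-29,L{\left(-8 \right)} \right)}}{t} = - \frac{15}{2 \left(3815 + i \sqrt{89}\right)}$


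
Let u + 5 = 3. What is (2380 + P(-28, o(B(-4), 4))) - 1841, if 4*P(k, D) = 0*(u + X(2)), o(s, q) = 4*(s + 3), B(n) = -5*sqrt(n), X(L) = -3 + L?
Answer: 539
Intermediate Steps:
u = -2 (u = -5 + 3 = -2)
o(s, q) = 12 + 4*s (o(s, q) = 4*(3 + s) = 12 + 4*s)
P(k, D) = 0 (P(k, D) = (0*(-2 + (-3 + 2)))/4 = (0*(-2 - 1))/4 = (0*(-3))/4 = (1/4)*0 = 0)
(2380 + P(-28, o(B(-4), 4))) - 1841 = (2380 + 0) - 1841 = 2380 - 1841 = 539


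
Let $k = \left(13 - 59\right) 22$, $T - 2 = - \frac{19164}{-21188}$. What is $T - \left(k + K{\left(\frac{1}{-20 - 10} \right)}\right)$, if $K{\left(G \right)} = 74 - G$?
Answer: $\frac{149513833}{158910} \approx 940.87$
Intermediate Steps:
$T = \frac{15385}{5297}$ ($T = 2 - \frac{19164}{-21188} = 2 - - \frac{4791}{5297} = 2 + \frac{4791}{5297} = \frac{15385}{5297} \approx 2.9045$)
$k = -1012$ ($k = \left(13 - 59\right) 22 = \left(-46\right) 22 = -1012$)
$T - \left(k + K{\left(\frac{1}{-20 - 10} \right)}\right) = \frac{15385}{5297} - \left(-1012 + \left(74 - \frac{1}{-20 - 10}\right)\right) = \frac{15385}{5297} - \left(-1012 + \left(74 - \frac{1}{-30}\right)\right) = \frac{15385}{5297} - \left(-1012 + \left(74 - - \frac{1}{30}\right)\right) = \frac{15385}{5297} - \left(-1012 + \left(74 + \frac{1}{30}\right)\right) = \frac{15385}{5297} - \left(-1012 + \frac{2221}{30}\right) = \frac{15385}{5297} - - \frac{28139}{30} = \frac{15385}{5297} + \frac{28139}{30} = \frac{149513833}{158910}$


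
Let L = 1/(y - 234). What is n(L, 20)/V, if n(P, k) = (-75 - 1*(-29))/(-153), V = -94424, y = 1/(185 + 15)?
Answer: -23/7223436 ≈ -3.1841e-6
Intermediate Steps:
y = 1/200 ≈ 0.0050000
L = -200/46799 (L = 1/(1/200 - 234) = 1/(-46799/200) = -200/46799 ≈ -0.0042736)
n(P, k) = 46/153 (n(P, k) = (-75 + 29)*(-1/153) = -46*(-1/153) = 46/153)
n(L, 20)/V = (46/153)/(-94424) = (46/153)*(-1/94424) = -23/7223436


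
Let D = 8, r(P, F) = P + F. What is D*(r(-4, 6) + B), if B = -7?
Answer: -40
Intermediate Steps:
r(P, F) = F + P
D*(r(-4, 6) + B) = 8*((6 - 4) - 7) = 8*(2 - 7) = 8*(-5) = -40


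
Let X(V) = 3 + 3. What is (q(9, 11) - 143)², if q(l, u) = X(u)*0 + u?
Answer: 17424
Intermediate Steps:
X(V) = 6
q(l, u) = u (q(l, u) = 6*0 + u = 0 + u = u)
(q(9, 11) - 143)² = (11 - 143)² = (-132)² = 17424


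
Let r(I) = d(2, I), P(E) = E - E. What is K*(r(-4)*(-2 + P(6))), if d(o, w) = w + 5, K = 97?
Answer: -194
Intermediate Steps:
P(E) = 0
d(o, w) = 5 + w
r(I) = 5 + I
K*(r(-4)*(-2 + P(6))) = 97*((5 - 4)*(-2 + 0)) = 97*(1*(-2)) = 97*(-2) = -194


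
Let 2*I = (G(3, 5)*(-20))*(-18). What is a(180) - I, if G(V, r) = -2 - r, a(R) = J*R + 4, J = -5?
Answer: 364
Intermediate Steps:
a(R) = 4 - 5*R (a(R) = -5*R + 4 = 4 - 5*R)
I = -1260 (I = (((-2 - 1*5)*(-20))*(-18))/2 = (((-2 - 5)*(-20))*(-18))/2 = (-7*(-20)*(-18))/2 = (140*(-18))/2 = (1/2)*(-2520) = -1260)
a(180) - I = (4 - 5*180) - 1*(-1260) = (4 - 900) + 1260 = -896 + 1260 = 364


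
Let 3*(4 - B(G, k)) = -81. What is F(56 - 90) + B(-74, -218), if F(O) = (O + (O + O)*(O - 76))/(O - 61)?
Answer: -4501/95 ≈ -47.379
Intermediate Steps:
B(G, k) = 31 (B(G, k) = 4 - 1/3*(-81) = 4 + 27 = 31)
F(O) = (O + 2*O*(-76 + O))/(-61 + O) (F(O) = (O + (2*O)*(-76 + O))/(-61 + O) = (O + 2*O*(-76 + O))/(-61 + O))
F(56 - 90) + B(-74, -218) = (56 - 90)*(-151 + 2*(56 - 90))/(-61 + (56 - 90)) + 31 = -34*(-151 + 2*(-34))/(-61 - 34) + 31 = -34*(-151 - 68)/(-95) + 31 = -34*(-1/95)*(-219) + 31 = -7446/95 + 31 = -4501/95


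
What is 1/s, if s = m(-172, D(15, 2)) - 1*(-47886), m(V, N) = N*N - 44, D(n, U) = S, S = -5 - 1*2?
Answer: 1/47891 ≈ 2.0881e-5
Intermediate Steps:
S = -7 (S = -5 - 2 = -7)
D(n, U) = -7
m(V, N) = -44 + N² (m(V, N) = N² - 44 = -44 + N²)
s = 47891 (s = (-44 + (-7)²) - 1*(-47886) = (-44 + 49) + 47886 = 5 + 47886 = 47891)
1/s = 1/47891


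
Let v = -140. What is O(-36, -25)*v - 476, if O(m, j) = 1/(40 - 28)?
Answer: -1463/3 ≈ -487.67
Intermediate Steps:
O(m, j) = 1/12
O(-36, -25)*v - 476 = (1/12)*(-140) - 476 = -35/3 - 476 = -1463/3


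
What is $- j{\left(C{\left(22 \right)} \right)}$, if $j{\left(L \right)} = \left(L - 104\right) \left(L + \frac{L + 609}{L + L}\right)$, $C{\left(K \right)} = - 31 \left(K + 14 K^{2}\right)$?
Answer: $- \frac{3121192489380313}{70246} \approx -4.4432 \cdot 10^{10}$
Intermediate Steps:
$C{\left(K \right)} = - 434 K^{2} - 31 K$
$j{\left(L \right)} = \left(-104 + L\right) \left(L + \frac{609 + L}{2 L}\right)$
$- j{\left(C{\left(22 \right)} \right)} = - (\frac{505}{2} + \left(\left(-31\right) 22 \left(1 + 14 \cdot 22\right)\right)^{2} - \frac{31668}{\left(-31\right) 22 \left(1 + 14 \cdot 22\right)} - \frac{207 \left(\left(-31\right) 22 \left(1 + 14 \cdot 22\right)\right)}{2}) = - (\frac{505}{2} + \left(\left(-31\right) 22 \left(1 + 308\right)\right)^{2} - \frac{31668}{\left(-31\right) 22 \left(1 + 308\right)} - \frac{207 \left(\left(-31\right) 22 \left(1 + 308\right)\right)}{2}) = - (\frac{505}{2} + \left(\left(-31\right) 22 \cdot 309\right)^{2} - \frac{31668}{\left(-31\right) 22 \cdot 309} - \frac{207 \left(\left(-31\right) 22 \cdot 309\right)}{2}) = - (\frac{505}{2} + \left(-210738\right)^{2} - \frac{31668}{-210738} - -21811383) = - (\frac{505}{2} + 44410504644 - - \frac{5278}{35123} + 21811383) = - (\frac{505}{2} + 44410504644 + \frac{5278}{35123} + 21811383) = \left(-1\right) \frac{3121192489380313}{70246} = - \frac{3121192489380313}{70246}$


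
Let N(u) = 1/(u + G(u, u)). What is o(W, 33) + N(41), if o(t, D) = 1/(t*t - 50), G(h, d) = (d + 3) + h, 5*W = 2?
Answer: -68/5607 ≈ -0.012128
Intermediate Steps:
W = ⅖ (W = (⅕)*2 = ⅖ ≈ 0.40000)
G(h, d) = 3 + d + h (G(h, d) = (3 + d) + h = 3 + d + h)
o(t, D) = 1/(-50 + t²) (o(t, D) = 1/(t² - 50) = 1/(-50 + t²))
N(u) = 1/(3 + 3*u) (N(u) = 1/(u + (3 + u + u)) = 1/(u + (3 + 2*u)) = 1/(3 + 3*u))
o(W, 33) + N(41) = 1/(-50 + (⅖)²) + 1/(3*(1 + 41)) = 1/(-50 + 4/25) + (⅓)/42 = 1/(-1246/25) + (⅓)*(1/42) = -25/1246 + 1/126 = -68/5607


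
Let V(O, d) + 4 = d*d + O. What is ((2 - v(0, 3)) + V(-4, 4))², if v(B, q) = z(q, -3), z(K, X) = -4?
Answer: 196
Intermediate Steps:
V(O, d) = -4 + O + d² (V(O, d) = -4 + (d*d + O) = -4 + (d² + O) = -4 + (O + d²) = -4 + O + d²)
v(B, q) = -4
((2 - v(0, 3)) + V(-4, 4))² = ((2 - 1*(-4)) + (-4 - 4 + 4²))² = ((2 + 4) + (-4 - 4 + 16))² = (6 + 8)² = 14² = 196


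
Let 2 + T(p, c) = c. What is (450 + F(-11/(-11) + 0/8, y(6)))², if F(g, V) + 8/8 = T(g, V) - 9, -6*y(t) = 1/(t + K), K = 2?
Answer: 441966529/2304 ≈ 1.9183e+5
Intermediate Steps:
T(p, c) = -2 + c
y(t) = -1/(6*(2 + t)) (y(t) = -1/(6*(t + 2)) = -1/(6*(2 + t)))
F(g, V) = -12 + V (F(g, V) = -1 + ((-2 + V) - 9) = -1 + (-11 + V) = -12 + V)
(450 + F(-11/(-11) + 0/8, y(6)))² = (450 + (-12 - 1/(12 + 6*6)))² = (450 + (-12 - 1/(12 + 36)))² = (450 + (-12 - 1/48))² = (450 - 577/48)² = (21023/48)² = 441966529/2304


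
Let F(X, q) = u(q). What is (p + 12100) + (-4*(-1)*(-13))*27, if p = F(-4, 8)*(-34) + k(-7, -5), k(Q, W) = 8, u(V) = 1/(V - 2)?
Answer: 32095/3 ≈ 10698.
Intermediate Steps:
u(V) = 1/(-2 + V)
F(X, q) = 1/(-2 + q)
p = 7/3 (p = -34/(-2 + 8) + 8 = -34/6 + 8 = (⅙)*(-34) + 8 = -17/3 + 8 = 7/3 ≈ 2.3333)
(p + 12100) + (-4*(-1)*(-13))*27 = (7/3 + 12100) + (-4*(-1)*(-13))*27 = 36307/3 + (4*(-13))*27 = 36307/3 - 52*27 = 36307/3 - 1404 = 32095/3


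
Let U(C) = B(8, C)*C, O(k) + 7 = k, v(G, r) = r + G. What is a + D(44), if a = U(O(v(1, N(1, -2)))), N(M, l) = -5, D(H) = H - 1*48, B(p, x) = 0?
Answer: -4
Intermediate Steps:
D(H) = -48 + H (D(H) = H - 48 = -48 + H)
v(G, r) = G + r
O(k) = -7 + k
U(C) = 0 (U(C) = 0*C = 0)
a = 0
a + D(44) = 0 + (-48 + 44) = 0 - 4 = -4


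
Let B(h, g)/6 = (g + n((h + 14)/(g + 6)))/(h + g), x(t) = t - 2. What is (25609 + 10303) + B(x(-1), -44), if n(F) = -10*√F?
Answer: 1688128/47 + 30*I*√418/893 ≈ 35918.0 + 0.68684*I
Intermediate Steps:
x(t) = -2 + t
B(h, g) = 6*(g - 10*√((14 + h)/(6 + g)))/(g + h) (B(h, g) = 6*((g - 10*√((h + 14)/(g + 6)))/(h + g)) = 6*((g - 10*√((14 + h)/(6 + g)))/(g + h)) = 6*(g - 10*√((14 + h)/(6 + g)))/(g + h))
(25609 + 10303) + B(x(-1), -44) = (25609 + 10303) + 6*(-44 - 10*√(14 + (-2 - 1))*(I*√38/38))/(-44 + (-2 - 1)) = 35912 + 6*(-44 - 10*√(14 - 3)*(I*√38/38))/(-44 - 3) = 35912 + 6*(-44 - 10*I*√418/38)/(-47) = 35912 + 6*(-1/47)*(-44 - 5*I*√418/19) = 35912 + (264/47 + 30*I*√418/893) = 1688128/47 + 30*I*√418/893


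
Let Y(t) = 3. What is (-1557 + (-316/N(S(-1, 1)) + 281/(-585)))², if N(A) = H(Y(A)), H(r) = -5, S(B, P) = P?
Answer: 764145215716/342225 ≈ 2.2329e+6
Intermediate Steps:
N(A) = -5
(-1557 + (-316/N(S(-1, 1)) + 281/(-585)))² = (-1557 + (-316/(-5) + 281/(-585)))² = (-1557 + (-316*(-⅕) + 281*(-1/585)))² = (-1557 + (316/5 - 281/585))² = (-1557 + 36691/585)² = (-874154/585)² = 764145215716/342225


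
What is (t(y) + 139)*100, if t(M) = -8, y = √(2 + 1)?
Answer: 13100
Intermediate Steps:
y = √3 ≈ 1.7320
(t(y) + 139)*100 = (-8 + 139)*100 = 131*100 = 13100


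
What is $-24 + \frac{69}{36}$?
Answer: $- \frac{265}{12} \approx -22.083$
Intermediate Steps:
$-24 + \frac{69}{36} = -24 + 69 \cdot \frac{1}{36} = -24 + \frac{23}{12} = - \frac{265}{12}$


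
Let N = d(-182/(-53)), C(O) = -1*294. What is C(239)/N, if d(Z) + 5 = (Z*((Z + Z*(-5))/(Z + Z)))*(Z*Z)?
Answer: 43769838/12801521 ≈ 3.4191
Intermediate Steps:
C(O) = -294
d(Z) = -5 - 2*Z³ (d(Z) = -5 + (Z*((Z + Z*(-5))/(Z + Z)))*(Z*Z) = -5 + (Z*((Z - 5*Z)/((2*Z))))*Z² = -5 + (Z*((-4*Z)*(1/(2*Z))))*Z² = -5 + (Z*(-2))*Z² = -5 + (-2*Z)*Z² = -5 - 2*Z³)
N = -12801521/148877 (N = -5 - 2*(-182/(-53))³ = -5 - 2*(-182*(-1/53))³ = -5 - 2*(182/53)³ = -5 - 2*6028568/148877 = -5 - 12057136/148877 = -12801521/148877 ≈ -85.987)
C(239)/N = -294/(-12801521/148877) = -294*(-148877/12801521) = 43769838/12801521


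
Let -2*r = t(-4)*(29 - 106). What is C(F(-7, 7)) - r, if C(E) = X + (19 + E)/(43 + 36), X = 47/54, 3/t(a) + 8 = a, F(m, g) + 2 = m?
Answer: 181253/17064 ≈ 10.622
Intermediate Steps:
F(m, g) = -2 + m
t(a) = 3/(-8 + a)
r = -77/8 (r = -3/(-8 - 4)*(29 - 106)/2 = -3/(-12)*(-77)/2 = -3*(-1/12)*(-77)/2 = -(-1)*(-77)/8 = -½*77/4 = -77/8 ≈ -9.6250)
X = 47/54 (X = 47*(1/54) = 47/54 ≈ 0.87037)
C(E) = 4739/4266 + E/79 (C(E) = 47/54 + (19 + E)/(43 + 36) = 47/54 + (19 + E)/79 = 47/54 + (19 + E)*(1/79) = 47/54 + (19/79 + E/79) = 4739/4266 + E/79)
C(F(-7, 7)) - r = (4739/4266 + (-2 - 7)/79) - 1*(-77/8) = (4739/4266 + (1/79)*(-9)) + 77/8 = (4739/4266 - 9/79) + 77/8 = 4253/4266 + 77/8 = 181253/17064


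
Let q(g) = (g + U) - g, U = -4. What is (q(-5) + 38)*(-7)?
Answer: -238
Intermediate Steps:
q(g) = -4 (q(g) = (g - 4) - g = (-4 + g) - g = -4)
(q(-5) + 38)*(-7) = (-4 + 38)*(-7) = 34*(-7) = -238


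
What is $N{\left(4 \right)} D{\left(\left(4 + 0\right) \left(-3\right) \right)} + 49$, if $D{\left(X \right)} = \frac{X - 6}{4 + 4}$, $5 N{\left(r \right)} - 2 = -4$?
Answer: $\frac{499}{10} \approx 49.9$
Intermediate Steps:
$N{\left(r \right)} = - \frac{2}{5}$ ($N{\left(r \right)} = \frac{2}{5} + \frac{1}{5} \left(-4\right) = \frac{2}{5} - \frac{4}{5} = - \frac{2}{5}$)
$D{\left(X \right)} = - \frac{3}{4} + \frac{X}{8}$ ($D{\left(X \right)} = \frac{-6 + X}{8} = \left(-6 + X\right) \frac{1}{8} = - \frac{3}{4} + \frac{X}{8}$)
$N{\left(4 \right)} D{\left(\left(4 + 0\right) \left(-3\right) \right)} + 49 = - \frac{2 \left(- \frac{3}{4} + \frac{\left(4 + 0\right) \left(-3\right)}{8}\right)}{5} + 49 = - \frac{2 \left(- \frac{3}{4} + \frac{4 \left(-3\right)}{8}\right)}{5} + 49 = - \frac{2 \left(- \frac{3}{4} + \frac{1}{8} \left(-12\right)\right)}{5} + 49 = - \frac{2 \left(- \frac{3}{4} - \frac{3}{2}\right)}{5} + 49 = \left(- \frac{2}{5}\right) \left(- \frac{9}{4}\right) + 49 = \frac{9}{10} + 49 = \frac{499}{10}$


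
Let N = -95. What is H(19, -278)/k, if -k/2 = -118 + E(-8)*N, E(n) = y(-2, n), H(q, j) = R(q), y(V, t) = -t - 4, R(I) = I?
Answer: 19/996 ≈ 0.019076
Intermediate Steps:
y(V, t) = -4 - t
H(q, j) = q
E(n) = -4 - n
k = 996 (k = -2*(-118 + (-4 - 1*(-8))*(-95)) = -2*(-118 + (-4 + 8)*(-95)) = -2*(-118 + 4*(-95)) = -2*(-118 - 380) = -2*(-498) = 996)
H(19, -278)/k = 19/996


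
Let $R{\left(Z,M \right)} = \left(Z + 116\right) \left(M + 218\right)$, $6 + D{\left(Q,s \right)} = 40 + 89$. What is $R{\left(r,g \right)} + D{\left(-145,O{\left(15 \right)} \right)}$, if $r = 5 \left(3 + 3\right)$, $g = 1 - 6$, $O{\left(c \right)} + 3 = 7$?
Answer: $31221$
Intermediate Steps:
$O{\left(c \right)} = 4$ ($O{\left(c \right)} = -3 + 7 = 4$)
$D{\left(Q,s \right)} = 123$ ($D{\left(Q,s \right)} = -6 + \left(40 + 89\right) = -6 + 129 = 123$)
$g = -5$ ($g = 1 - 6 = -5$)
$r = 30$ ($r = 5 \cdot 6 = 30$)
$R{\left(Z,M \right)} = \left(116 + Z\right) \left(218 + M\right)$
$R{\left(r,g \right)} + D{\left(-145,O{\left(15 \right)} \right)} = \left(25288 + 116 \left(-5\right) + 218 \cdot 30 - 150\right) + 123 = \left(25288 - 580 + 6540 - 150\right) + 123 = 31098 + 123 = 31221$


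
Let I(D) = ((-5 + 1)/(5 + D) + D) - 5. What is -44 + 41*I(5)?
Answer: -302/5 ≈ -60.400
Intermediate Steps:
I(D) = -5 + D - 4/(5 + D) (I(D) = (-4/(5 + D) + D) - 5 = (D - 4/(5 + D)) - 5 = -5 + D - 4/(5 + D))
-44 + 41*I(5) = -44 + 41*((-29 + 5²)/(5 + 5)) = -44 + 41*((-29 + 25)/10) = -44 + 41*((⅒)*(-4)) = -44 + 41*(-⅖) = -44 - 82/5 = -302/5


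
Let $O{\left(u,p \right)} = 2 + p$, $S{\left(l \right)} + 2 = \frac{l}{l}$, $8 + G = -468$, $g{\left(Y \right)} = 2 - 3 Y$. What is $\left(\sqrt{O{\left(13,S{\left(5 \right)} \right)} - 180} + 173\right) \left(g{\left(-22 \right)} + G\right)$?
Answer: $-70584 - 408 i \sqrt{179} \approx -70584.0 - 5458.7 i$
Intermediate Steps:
$G = -476$ ($G = -8 - 468 = -476$)
$S{\left(l \right)} = -1$ ($S{\left(l \right)} = -2 + \frac{l}{l} = -2 + 1 = -1$)
$\left(\sqrt{O{\left(13,S{\left(5 \right)} \right)} - 180} + 173\right) \left(g{\left(-22 \right)} + G\right) = \left(\sqrt{\left(2 - 1\right) - 180} + 173\right) \left(\left(2 - -66\right) - 476\right) = \left(\sqrt{1 - 180} + 173\right) \left(\left(2 + 66\right) - 476\right) = \left(\sqrt{-179} + 173\right) \left(68 - 476\right) = \left(i \sqrt{179} + 173\right) \left(-408\right) = \left(173 + i \sqrt{179}\right) \left(-408\right) = -70584 - 408 i \sqrt{179}$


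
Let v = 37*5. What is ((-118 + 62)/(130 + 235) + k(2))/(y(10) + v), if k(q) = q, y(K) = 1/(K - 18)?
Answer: 5392/539835 ≈ 0.0099882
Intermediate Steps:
y(K) = 1/(-18 + K)
v = 185
((-118 + 62)/(130 + 235) + k(2))/(y(10) + v) = ((-118 + 62)/(130 + 235) + 2)/(1/(-18 + 10) + 185) = (-56/365 + 2)/(1/(-8) + 185) = (-56*1/365 + 2)/(-⅛ + 185) = (-56/365 + 2)/(1479/8) = (674/365)*(8/1479) = 5392/539835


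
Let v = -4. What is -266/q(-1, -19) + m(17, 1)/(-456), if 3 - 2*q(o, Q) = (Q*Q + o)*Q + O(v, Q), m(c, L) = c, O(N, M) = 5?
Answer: -179419/1559064 ≈ -0.11508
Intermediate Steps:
q(o, Q) = -1 - Q*(o + Q**2)/2 (q(o, Q) = 3/2 - ((Q*Q + o)*Q + 5)/2 = 3/2 - ((Q**2 + o)*Q + 5)/2 = 3/2 - ((o + Q**2)*Q + 5)/2 = 3/2 - (Q*(o + Q**2) + 5)/2 = 3/2 - (5 + Q*(o + Q**2))/2 = 3/2 + (-5/2 - Q*(o + Q**2)/2) = -1 - Q*(o + Q**2)/2)
-266/q(-1, -19) + m(17, 1)/(-456) = -266/(-1 - 1/2*(-19)**3 - 1/2*(-19)*(-1)) + 17/(-456) = -266/(-1 - 1/2*(-6859) - 19/2) + 17*(-1/456) = -266/(-1 + 6859/2 - 19/2) - 17/456 = -266/3419 - 17/456 = -179419/1559064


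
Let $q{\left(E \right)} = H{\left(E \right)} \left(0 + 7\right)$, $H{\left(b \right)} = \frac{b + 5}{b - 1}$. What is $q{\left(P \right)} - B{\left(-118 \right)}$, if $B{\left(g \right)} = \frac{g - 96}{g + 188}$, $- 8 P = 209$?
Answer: $\frac{9232}{1085} \approx 8.5088$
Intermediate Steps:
$H{\left(b \right)} = \frac{5 + b}{-1 + b}$
$P = - \frac{209}{8}$ ($P = \left(- \frac{1}{8}\right) 209 = - \frac{209}{8} \approx -26.125$)
$q{\left(E \right)} = \frac{7 \left(5 + E\right)}{-1 + E}$ ($q{\left(E \right)} = \frac{5 + E}{-1 + E} \left(0 + 7\right) = \frac{5 + E}{-1 + E} 7 = \frac{7 \left(5 + E\right)}{-1 + E}$)
$B{\left(g \right)} = \frac{-96 + g}{188 + g}$
$q{\left(P \right)} - B{\left(-118 \right)} = \frac{7 \left(5 - \frac{209}{8}\right)}{-1 - \frac{209}{8}} - \frac{-96 - 118}{188 - 118} = 7 \frac{1}{- \frac{217}{8}} \left(- \frac{169}{8}\right) - \frac{1}{70} \left(-214\right) = 7 \left(- \frac{8}{217}\right) \left(- \frac{169}{8}\right) - \frac{1}{70} \left(-214\right) = \frac{169}{31} - - \frac{107}{35} = \frac{169}{31} + \frac{107}{35} = \frac{9232}{1085}$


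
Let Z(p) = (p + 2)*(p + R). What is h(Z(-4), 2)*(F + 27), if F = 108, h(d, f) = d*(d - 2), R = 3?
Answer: 0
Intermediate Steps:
Z(p) = (2 + p)*(3 + p) (Z(p) = (p + 2)*(p + 3) = (2 + p)*(3 + p))
h(d, f) = d*(-2 + d)
h(Z(-4), 2)*(F + 27) = ((6 + (-4)**2 + 5*(-4))*(-2 + (6 + (-4)**2 + 5*(-4))))*(108 + 27) = ((6 + 16 - 20)*(-2 + (6 + 16 - 20)))*135 = (2*(-2 + 2))*135 = (2*0)*135 = 0*135 = 0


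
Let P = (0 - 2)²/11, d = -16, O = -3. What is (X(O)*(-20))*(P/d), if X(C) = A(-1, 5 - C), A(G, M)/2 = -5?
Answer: -50/11 ≈ -4.5455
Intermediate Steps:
A(G, M) = -10 (A(G, M) = 2*(-5) = -10)
X(C) = -10
P = 4/11 (P = (-2)²*(1/11) = 4*(1/11) = 4/11 ≈ 0.36364)
(X(O)*(-20))*(P/d) = (-10*(-20))*((4/11)/(-16)) = 200*((4/11)*(-1/16)) = 200*(-1/44) = -50/11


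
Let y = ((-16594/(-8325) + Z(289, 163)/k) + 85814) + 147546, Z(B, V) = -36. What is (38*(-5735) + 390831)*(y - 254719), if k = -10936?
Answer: -2271531956384017/615150 ≈ -3.6926e+9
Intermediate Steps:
y = 5311447390921/22760550 (y = ((-16594/(-8325) - 36/(-10936)) + 85814) + 147546 = ((-16594*(-1/8325) - 36*(-1/10936)) + 85814) + 147546 = ((16594/8325 + 9/2734) + 85814) + 147546 = (45442921/22760550 + 85814) + 147546 = 1953219280621/22760550 + 147546 = 5311447390921/22760550 ≈ 2.3336e+5)
(38*(-5735) + 390831)*(y - 254719) = (38*(-5735) + 390831)*(5311447390921/22760550 - 254719) = (-217930 + 390831)*(-486097144529/22760550) = 172901*(-486097144529/22760550) = -2271531956384017/615150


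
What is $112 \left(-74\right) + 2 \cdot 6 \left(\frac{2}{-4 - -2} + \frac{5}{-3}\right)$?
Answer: $-8320$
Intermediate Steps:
$112 \left(-74\right) + 2 \cdot 6 \left(\frac{2}{-4 - -2} + \frac{5}{-3}\right) = -8288 + 12 \left(\frac{2}{-4 + 2} + 5 \left(- \frac{1}{3}\right)\right) = -8288 + 12 \left(\frac{2}{-2} - \frac{5}{3}\right) = -8288 + 12 \left(2 \left(- \frac{1}{2}\right) - \frac{5}{3}\right) = -8288 + 12 \left(-1 - \frac{5}{3}\right) = -8288 + 12 \left(- \frac{8}{3}\right) = -8288 - 32 = -8320$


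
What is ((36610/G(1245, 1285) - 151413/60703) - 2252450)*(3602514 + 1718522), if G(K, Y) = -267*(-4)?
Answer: -194252512265646911986/16207701 ≈ -1.1985e+13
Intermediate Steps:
G(K, Y) = 1068
((36610/G(1245, 1285) - 151413/60703) - 2252450)*(3602514 + 1718522) = ((36610/1068 - 151413/60703) - 2252450)*(3602514 + 1718522) = ((36610*(1/1068) - 151413*1/60703) - 2252450)*5321036 = ((18305/534 - 151413/60703) - 2252450)*5321036 = (1030313873/32415402 - 2252450)*5321036 = -73013041921027/32415402*5321036 = -194252512265646911986/16207701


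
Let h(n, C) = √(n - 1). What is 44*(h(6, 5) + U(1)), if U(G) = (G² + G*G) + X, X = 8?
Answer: 440 + 44*√5 ≈ 538.39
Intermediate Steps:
U(G) = 8 + 2*G² (U(G) = (G² + G*G) + 8 = (G² + G²) + 8 = 2*G² + 8 = 8 + 2*G²)
h(n, C) = √(-1 + n)
44*(h(6, 5) + U(1)) = 44*(√(-1 + 6) + (8 + 2*1²)) = 44*(√5 + (8 + 2*1)) = 44*(√5 + (8 + 2)) = 44*(√5 + 10) = 44*(10 + √5) = 440 + 44*√5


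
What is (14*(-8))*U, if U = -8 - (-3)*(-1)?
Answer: 1232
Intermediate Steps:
U = -11 (U = -8 - 1*3 = -8 - 3 = -11)
(14*(-8))*U = (14*(-8))*(-11) = -112*(-11) = 1232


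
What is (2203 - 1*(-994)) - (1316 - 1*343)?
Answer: 2224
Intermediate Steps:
(2203 - 1*(-994)) - (1316 - 1*343) = (2203 + 994) - (1316 - 343) = 3197 - 1*973 = 3197 - 973 = 2224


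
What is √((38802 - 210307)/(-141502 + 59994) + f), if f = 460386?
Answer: √764653315084561/40754 ≈ 678.52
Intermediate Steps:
√((38802 - 210307)/(-141502 + 59994) + f) = √((38802 - 210307)/(-141502 + 59994) + 460386) = √(-171505/(-81508) + 460386) = √(-171505*(-1/81508) + 460386) = √(171505/81508 + 460386) = √(37525313593/81508) = √764653315084561/40754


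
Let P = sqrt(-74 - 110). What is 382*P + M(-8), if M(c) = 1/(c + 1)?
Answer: -1/7 + 764*I*sqrt(46) ≈ -0.14286 + 5181.7*I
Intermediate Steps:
M(c) = 1/(1 + c)
P = 2*I*sqrt(46) (P = sqrt(-184) = 2*I*sqrt(46) ≈ 13.565*I)
382*P + M(-8) = 382*(2*I*sqrt(46)) + 1/(1 - 8) = 764*I*sqrt(46) + 1/(-7) = 764*I*sqrt(46) - 1/7 = -1/7 + 764*I*sqrt(46)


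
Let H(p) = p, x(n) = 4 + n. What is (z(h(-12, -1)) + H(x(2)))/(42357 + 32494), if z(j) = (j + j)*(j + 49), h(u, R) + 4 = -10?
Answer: -974/74851 ≈ -0.013013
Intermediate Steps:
h(u, R) = -14 (h(u, R) = -4 - 10 = -14)
z(j) = 2*j*(49 + j) (z(j) = (2*j)*(49 + j) = 2*j*(49 + j))
(z(h(-12, -1)) + H(x(2)))/(42357 + 32494) = (2*(-14)*(49 - 14) + (4 + 2))/(42357 + 32494) = (2*(-14)*35 + 6)/74851 = (-980 + 6)*(1/74851) = -974*1/74851 = -974/74851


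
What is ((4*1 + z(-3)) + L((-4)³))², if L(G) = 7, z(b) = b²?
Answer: 400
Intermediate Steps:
((4*1 + z(-3)) + L((-4)³))² = ((4*1 + (-3)²) + 7)² = ((4 + 9) + 7)² = (13 + 7)² = 20² = 400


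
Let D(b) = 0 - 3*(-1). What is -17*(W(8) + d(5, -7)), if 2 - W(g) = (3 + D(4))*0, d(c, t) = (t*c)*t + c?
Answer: -4284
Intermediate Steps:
D(b) = 3 (D(b) = 0 + 3 = 3)
d(c, t) = c + c*t² (d(c, t) = (c*t)*t + c = c*t² + c = c + c*t²)
W(g) = 2 (W(g) = 2 - (3 + 3)*0 = 2 - 6*0 = 2 - 1*0 = 2 + 0 = 2)
-17*(W(8) + d(5, -7)) = -17*(2 + 5*(1 + (-7)²)) = -17*(2 + 5*(1 + 49)) = -17*(2 + 5*50) = -17*(2 + 250) = -17*252 = -4284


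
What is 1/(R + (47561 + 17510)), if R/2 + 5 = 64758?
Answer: 1/194577 ≈ 5.1394e-6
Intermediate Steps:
R = 129506 (R = -10 + 2*64758 = -10 + 129516 = 129506)
1/(R + (47561 + 17510)) = 1/(129506 + (47561 + 17510)) = 1/(129506 + 65071) = 1/194577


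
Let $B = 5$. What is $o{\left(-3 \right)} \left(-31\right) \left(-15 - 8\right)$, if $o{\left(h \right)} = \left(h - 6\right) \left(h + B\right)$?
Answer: $-12834$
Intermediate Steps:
$o{\left(h \right)} = \left(-6 + h\right) \left(5 + h\right)$ ($o{\left(h \right)} = \left(h - 6\right) \left(h + 5\right) = \left(-6 + h\right) \left(5 + h\right)$)
$o{\left(-3 \right)} \left(-31\right) \left(-15 - 8\right) = \left(-30 + \left(-3\right)^{2} - -3\right) \left(-31\right) \left(-15 - 8\right) = \left(-30 + 9 + 3\right) \left(-31\right) \left(-15 - 8\right) = \left(-18\right) \left(-31\right) \left(-23\right) = 558 \left(-23\right) = -12834$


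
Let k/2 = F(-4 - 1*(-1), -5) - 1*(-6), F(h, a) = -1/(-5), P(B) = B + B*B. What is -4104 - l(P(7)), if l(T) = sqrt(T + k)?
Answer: -4104 - 3*sqrt(190)/5 ≈ -4112.3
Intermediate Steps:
P(B) = B + B**2
F(h, a) = 1/5 (F(h, a) = -1*(-1/5) = 1/5)
k = 62/5 (k = 2*(1/5 - 1*(-6)) = 2*(1/5 + 6) = 2*(31/5) = 62/5 ≈ 12.400)
l(T) = sqrt(62/5 + T) (l(T) = sqrt(T + 62/5) = sqrt(62/5 + T))
-4104 - l(P(7)) = -4104 - sqrt(310 + 25*(7*(1 + 7)))/5 = -4104 - sqrt(310 + 25*(7*8))/5 = -4104 - sqrt(310 + 25*56)/5 = -4104 - sqrt(310 + 1400)/5 = -4104 - sqrt(1710)/5 = -4104 - 3*sqrt(190)/5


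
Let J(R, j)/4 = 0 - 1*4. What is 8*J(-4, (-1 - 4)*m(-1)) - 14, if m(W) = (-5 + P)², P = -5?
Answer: -142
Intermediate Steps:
m(W) = 100 (m(W) = (-5 - 5)² = (-10)² = 100)
J(R, j) = -16 (J(R, j) = 4*(0 - 1*4) = 4*(0 - 4) = 4*(-4) = -16)
8*J(-4, (-1 - 4)*m(-1)) - 14 = 8*(-16) - 14 = -128 - 14 = -142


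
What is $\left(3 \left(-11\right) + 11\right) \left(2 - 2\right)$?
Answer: $0$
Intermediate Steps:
$\left(3 \left(-11\right) + 11\right) \left(2 - 2\right) = \left(-33 + 11\right) 0 = \left(-22\right) 0 = 0$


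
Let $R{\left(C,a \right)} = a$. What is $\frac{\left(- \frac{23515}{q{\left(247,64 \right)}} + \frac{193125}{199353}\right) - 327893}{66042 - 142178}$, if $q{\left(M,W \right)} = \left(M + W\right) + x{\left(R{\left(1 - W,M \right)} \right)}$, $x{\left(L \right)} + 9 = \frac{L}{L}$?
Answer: $\frac{6603554865769}{1532971940808} \approx 4.3077$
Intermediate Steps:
$x{\left(L \right)} = -8$ ($x{\left(L \right)} = -9 + \frac{L}{L} = -9 + 1 = -8$)
$q{\left(M,W \right)} = -8 + M + W$ ($q{\left(M,W \right)} = \left(M + W\right) - 8 = -8 + M + W$)
$\frac{\left(- \frac{23515}{q{\left(247,64 \right)}} + \frac{193125}{199353}\right) - 327893}{66042 - 142178} = \frac{\left(- \frac{23515}{-8 + 247 + 64} + \frac{193125}{199353}\right) - 327893}{66042 - 142178} = \frac{\left(- \frac{23515}{303} + 193125 \cdot \frac{1}{199353}\right) - 327893}{-76136} = \left(\left(\left(-23515\right) \frac{1}{303} + \frac{64375}{66451}\right) - 327893\right) \left(- \frac{1}{76136}\right) = \left(\left(- \frac{23515}{303} + \frac{64375}{66451}\right) - 327893\right) \left(- \frac{1}{76136}\right) = \left(- \frac{1543089640}{20134653} - 327893\right) \left(- \frac{1}{76136}\right) = \left(- \frac{6603554865769}{20134653}\right) \left(- \frac{1}{76136}\right) = \frac{6603554865769}{1532971940808}$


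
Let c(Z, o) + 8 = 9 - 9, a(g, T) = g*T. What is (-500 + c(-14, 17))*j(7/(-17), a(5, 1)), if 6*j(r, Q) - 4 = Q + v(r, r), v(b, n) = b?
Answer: -37084/51 ≈ -727.14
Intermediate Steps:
a(g, T) = T*g
j(r, Q) = ⅔ + Q/6 + r/6 (j(r, Q) = ⅔ + (Q + r)/6 = ⅔ + (Q/6 + r/6) = ⅔ + Q/6 + r/6)
c(Z, o) = -8 (c(Z, o) = -8 + (9 - 9) = -8 + 0 = -8)
(-500 + c(-14, 17))*j(7/(-17), a(5, 1)) = (-500 - 8)*(⅔ + (1*5)/6 + (7/(-17))/6) = -508*(⅔ + (⅙)*5 + (7*(-1/17))/6) = -508*(⅔ + ⅚ + (⅙)*(-7/17)) = -508*(⅔ + ⅚ - 7/102) = -508*73/51 = -37084/51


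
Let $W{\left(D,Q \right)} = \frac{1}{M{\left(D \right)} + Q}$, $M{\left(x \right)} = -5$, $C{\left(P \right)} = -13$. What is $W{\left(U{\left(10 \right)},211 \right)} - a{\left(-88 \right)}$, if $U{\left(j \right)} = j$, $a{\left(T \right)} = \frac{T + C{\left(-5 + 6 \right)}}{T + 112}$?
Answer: $\frac{10415}{2472} \approx 4.2132$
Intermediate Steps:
$a{\left(T \right)} = \frac{-13 + T}{112 + T}$ ($a{\left(T \right)} = \frac{T - 13}{T + 112} = \frac{-13 + T}{112 + T}$)
$W{\left(D,Q \right)} = \frac{1}{-5 + Q}$
$W{\left(U{\left(10 \right)},211 \right)} - a{\left(-88 \right)} = \frac{1}{-5 + 211} - \frac{-13 - 88}{112 - 88} = \frac{1}{206} - \frac{1}{24} \left(-101\right) = \frac{1}{206} - - \frac{101}{24} = \frac{1}{206} + \frac{101}{24} = \frac{10415}{2472}$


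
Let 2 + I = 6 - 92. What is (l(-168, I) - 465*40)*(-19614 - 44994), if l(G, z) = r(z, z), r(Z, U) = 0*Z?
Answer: 1201708800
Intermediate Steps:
r(Z, U) = 0
I = -88 (I = -2 + (6 - 92) = -2 - 86 = -88)
l(G, z) = 0
(l(-168, I) - 465*40)*(-19614 - 44994) = (0 - 465*40)*(-19614 - 44994) = (0 - 18600)*(-64608) = -18600*(-64608) = 1201708800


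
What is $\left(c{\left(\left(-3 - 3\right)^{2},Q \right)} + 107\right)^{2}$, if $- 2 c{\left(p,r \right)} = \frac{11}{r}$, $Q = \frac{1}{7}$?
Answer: $\frac{18769}{4} \approx 4692.3$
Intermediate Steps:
$Q = \frac{1}{7} \approx 0.14286$
$c{\left(p,r \right)} = - \frac{11}{2 r}$ ($c{\left(p,r \right)} = - \frac{11 \frac{1}{r}}{2} = - \frac{11}{2 r}$)
$\left(c{\left(\left(-3 - 3\right)^{2},Q \right)} + 107\right)^{2} = \left(- \frac{11 \frac{1}{\frac{1}{7}}}{2} + 107\right)^{2} = \left(\left(- \frac{11}{2}\right) 7 + 107\right)^{2} = \left(- \frac{77}{2} + 107\right)^{2} = \left(\frac{137}{2}\right)^{2} = \frac{18769}{4}$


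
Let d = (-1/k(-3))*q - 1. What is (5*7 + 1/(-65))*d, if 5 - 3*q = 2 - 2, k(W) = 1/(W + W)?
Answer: 20466/65 ≈ 314.86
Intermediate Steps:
k(W) = 1/(2*W)
q = 5/3 (q = 5/3 - (2 - 2)/3 = 5/3 - ⅓*0 = 5/3 + 0 = 5/3 ≈ 1.6667)
d = 9 (d = -1/((½)/(-3))*(5/3) - 1 = -1/((½)*(-⅓))*(5/3) - 1 = -1/(-⅙)*(5/3) - 1 = -1*(-6)*(5/3) - 1 = 6*(5/3) - 1 = 10 - 1 = 9)
(5*7 + 1/(-65))*d = (5*7 + 1/(-65))*9 = (35 - 1/65)*9 = (2274/65)*9 = 20466/65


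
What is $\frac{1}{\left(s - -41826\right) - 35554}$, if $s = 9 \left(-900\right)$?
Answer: $- \frac{1}{1828} \approx -0.00054705$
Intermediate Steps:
$s = -8100$
$\frac{1}{\left(s - -41826\right) - 35554} = \frac{1}{\left(-8100 - -41826\right) - 35554} = \frac{1}{\left(-8100 + 41826\right) - 35554} = \frac{1}{33726 - 35554} = \frac{1}{-1828} = - \frac{1}{1828}$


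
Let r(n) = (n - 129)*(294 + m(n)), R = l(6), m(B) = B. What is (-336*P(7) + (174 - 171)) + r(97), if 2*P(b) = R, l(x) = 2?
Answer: -12845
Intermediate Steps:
R = 2
P(b) = 1 (P(b) = (½)*2 = 1)
r(n) = (-129 + n)*(294 + n) (r(n) = (n - 129)*(294 + n) = (-129 + n)*(294 + n))
(-336*P(7) + (174 - 171)) + r(97) = (-336*1 + (174 - 171)) + (-37926 + 97² + 165*97) = (-336 + 3) + (-37926 + 9409 + 16005) = -333 - 12512 = -12845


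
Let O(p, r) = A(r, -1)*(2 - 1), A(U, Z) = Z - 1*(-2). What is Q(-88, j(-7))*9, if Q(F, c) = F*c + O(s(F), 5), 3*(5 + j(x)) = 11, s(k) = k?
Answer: 1065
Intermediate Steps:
A(U, Z) = 2 + Z (A(U, Z) = Z + 2 = 2 + Z)
O(p, r) = 1 (O(p, r) = (2 - 1)*(2 - 1) = 1*1 = 1)
j(x) = -4/3 (j(x) = -5 + (⅓)*11 = -5 + 11/3 = -4/3)
Q(F, c) = 1 + F*c (Q(F, c) = F*c + 1 = 1 + F*c)
Q(-88, j(-7))*9 = (1 - 88*(-4/3))*9 = (1 + 352/3)*9 = (355/3)*9 = 1065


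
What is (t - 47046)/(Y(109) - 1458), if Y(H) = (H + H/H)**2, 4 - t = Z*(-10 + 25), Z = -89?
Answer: -45707/10642 ≈ -4.2950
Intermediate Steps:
t = 1339 (t = 4 - (-89)*(-10 + 25) = 4 - (-89)*15 = 4 - 1*(-1335) = 4 + 1335 = 1339)
Y(H) = (1 + H)**2 (Y(H) = (H + 1)**2 = (1 + H)**2)
(t - 47046)/(Y(109) - 1458) = (1339 - 47046)/((1 + 109)**2 - 1458) = -45707/(110**2 - 1458) = -45707/(12100 - 1458) = -45707/10642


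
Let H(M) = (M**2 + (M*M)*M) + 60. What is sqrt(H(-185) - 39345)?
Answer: I*sqrt(6336685) ≈ 2517.3*I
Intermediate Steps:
H(M) = 60 + M**2 + M**3 (H(M) = (M**2 + M**2*M) + 60 = (M**2 + M**3) + 60 = 60 + M**2 + M**3)
sqrt(H(-185) - 39345) = sqrt((60 + (-185)**2 + (-185)**3) - 39345) = sqrt((60 + 34225 - 6331625) - 39345) = sqrt(-6297340 - 39345) = sqrt(-6336685) = I*sqrt(6336685)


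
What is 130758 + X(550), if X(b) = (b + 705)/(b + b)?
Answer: 28767011/220 ≈ 1.3076e+5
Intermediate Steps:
X(b) = (705 + b)/(2*b) (X(b) = (705 + b)/((2*b)) = (705 + b)*(1/(2*b)) = (705 + b)/(2*b))
130758 + X(550) = 130758 + (½)*(705 + 550)/550 = 130758 + (½)*(1/550)*1255 = 130758 + 251/220 = 28767011/220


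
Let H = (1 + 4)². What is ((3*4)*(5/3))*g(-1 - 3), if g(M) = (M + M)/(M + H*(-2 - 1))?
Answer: 160/79 ≈ 2.0253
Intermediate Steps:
H = 25 (H = 5² = 25)
g(M) = 2*M/(-75 + M) (g(M) = (M + M)/(M + 25*(-2 - 1)) = (2*M)/(M + 25*(-3)) = (2*M)/(M - 75) = (2*M)/(-75 + M) = 2*M/(-75 + M))
((3*4)*(5/3))*g(-1 - 3) = ((3*4)*(5/3))*(2*(-1 - 3)/(-75 + (-1 - 3))) = (12*(5*(⅓)))*(2*(-4)/(-75 - 4)) = (12*(5/3))*(2*(-4)/(-79)) = 20*(2*(-4)*(-1/79)) = 20*(8/79) = 160/79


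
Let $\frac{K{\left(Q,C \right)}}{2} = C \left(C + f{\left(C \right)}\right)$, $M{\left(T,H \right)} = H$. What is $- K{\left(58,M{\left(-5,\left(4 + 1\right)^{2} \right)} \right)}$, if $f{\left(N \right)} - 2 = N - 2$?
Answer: $-2500$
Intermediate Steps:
$f{\left(N \right)} = N$ ($f{\left(N \right)} = 2 + \left(N - 2\right) = 2 + \left(-2 + N\right) = N$)
$K{\left(Q,C \right)} = 4 C^{2}$ ($K{\left(Q,C \right)} = 2 C \left(C + C\right) = 2 C 2 C = 2 \cdot 2 C^{2} = 4 C^{2}$)
$- K{\left(58,M{\left(-5,\left(4 + 1\right)^{2} \right)} \right)} = - 4 \left(\left(4 + 1\right)^{2}\right)^{2} = - 4 \left(5^{2}\right)^{2} = - 4 \cdot 25^{2} = - 4 \cdot 625 = \left(-1\right) 2500 = -2500$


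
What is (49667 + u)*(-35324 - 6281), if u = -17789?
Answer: -1326284190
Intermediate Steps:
(49667 + u)*(-35324 - 6281) = (49667 - 17789)*(-35324 - 6281) = 31878*(-41605) = -1326284190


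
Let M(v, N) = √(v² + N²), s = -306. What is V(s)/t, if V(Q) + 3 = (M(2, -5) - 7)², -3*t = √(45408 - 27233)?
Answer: -45*√727/727 + 42*√21083/3635 ≈ 0.0087299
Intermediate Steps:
M(v, N) = √(N² + v²)
t = -5*√727/3 (t = -√(45408 - 27233)/3 = -5*√727/3 ≈ -44.938)
V(Q) = -3 + (-7 + √29)² (V(Q) = -3 + (√((-5)² + 2²) - 7)² = -3 + (√(25 + 4) - 7)² = -3 + (√29 - 7)² = -3 + (-7 + √29)²)
V(s)/t = (75 - 14*√29)/((-5*√727/3)) = (75 - 14*√29)*(-3*√727/3635) = -3*√727*(75 - 14*√29)/3635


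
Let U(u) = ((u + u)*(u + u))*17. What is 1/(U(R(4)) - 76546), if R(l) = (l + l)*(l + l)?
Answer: 1/201982 ≈ 4.9509e-6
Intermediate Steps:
R(l) = 4*l² (R(l) = (2*l)*(2*l) = 4*l²)
U(u) = 68*u² (U(u) = ((2*u)*(2*u))*17 = (4*u²)*17 = 68*u²)
1/(U(R(4)) - 76546) = 1/(68*(4*4²)² - 76546) = 1/(68*(4*16)² - 76546) = 1/(68*64² - 76546) = 1/(68*4096 - 76546) = 1/(278528 - 76546) = 1/201982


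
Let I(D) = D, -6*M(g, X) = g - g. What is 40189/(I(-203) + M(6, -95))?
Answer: -40189/203 ≈ -197.98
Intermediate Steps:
M(g, X) = 0 (M(g, X) = -(g - g)/6 = -1/6*0 = 0)
40189/(I(-203) + M(6, -95)) = 40189/(-203 + 0) = 40189/(-203) = 40189*(-1/203) = -40189/203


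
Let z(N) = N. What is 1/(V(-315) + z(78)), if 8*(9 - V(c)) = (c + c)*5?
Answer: 4/1923 ≈ 0.0020801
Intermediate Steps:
V(c) = 9 - 5*c/4 (V(c) = 9 - (c + c)*5/8 = 9 - 2*c*5/8 = 9 - 5*c/4)
1/(V(-315) + z(78)) = 1/((9 - 5/4*(-315)) + 78) = 1/((9 + 1575/4) + 78) = 1/(1611/4 + 78) = 1/(1923/4) = 4/1923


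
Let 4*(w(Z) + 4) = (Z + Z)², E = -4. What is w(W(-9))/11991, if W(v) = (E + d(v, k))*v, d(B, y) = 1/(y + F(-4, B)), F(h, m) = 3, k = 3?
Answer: 4745/47964 ≈ 0.098928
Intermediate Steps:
d(B, y) = 1/(3 + y) (d(B, y) = 1/(y + 3) = 1/(3 + y))
W(v) = -23*v/6 (W(v) = (-4 + 1/(3 + 3))*v = (-4 + 1/6)*v = (-4 + ⅙)*v = -23*v/6)
w(Z) = -4 + Z² (w(Z) = -4 + (Z + Z)²/4 = -4 + (2*Z)²/4 = -4 + (4*Z²)/4 = -4 + Z²)
w(W(-9))/11991 = (-4 + (-23/6*(-9))²)/11991 = (-4 + (69/2)²)*(1/11991) = (-4 + 4761/4)*(1/11991) = (4745/4)*(1/11991) = 4745/47964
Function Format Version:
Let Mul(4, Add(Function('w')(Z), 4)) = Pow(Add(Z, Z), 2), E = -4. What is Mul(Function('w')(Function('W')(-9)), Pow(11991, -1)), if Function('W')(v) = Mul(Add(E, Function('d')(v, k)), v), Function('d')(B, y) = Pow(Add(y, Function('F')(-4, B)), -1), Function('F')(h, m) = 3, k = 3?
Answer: Rational(4745, 47964) ≈ 0.098928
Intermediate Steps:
Function('d')(B, y) = Pow(Add(3, y), -1) (Function('d')(B, y) = Pow(Add(y, 3), -1) = Pow(Add(3, y), -1))
Function('W')(v) = Mul(Rational(-23, 6), v) (Function('W')(v) = Mul(Add(-4, Pow(Add(3, 3), -1)), v) = Mul(Add(-4, Pow(6, -1)), v) = Mul(Add(-4, Rational(1, 6)), v) = Mul(Rational(-23, 6), v))
Function('w')(Z) = Add(-4, Pow(Z, 2)) (Function('w')(Z) = Add(-4, Mul(Rational(1, 4), Pow(Add(Z, Z), 2))) = Add(-4, Mul(Rational(1, 4), Pow(Mul(2, Z), 2))) = Add(-4, Mul(Rational(1, 4), Mul(4, Pow(Z, 2)))) = Add(-4, Pow(Z, 2)))
Mul(Function('w')(Function('W')(-9)), Pow(11991, -1)) = Mul(Add(-4, Pow(Mul(Rational(-23, 6), -9), 2)), Pow(11991, -1)) = Mul(Add(-4, Pow(Rational(69, 2), 2)), Rational(1, 11991)) = Mul(Add(-4, Rational(4761, 4)), Rational(1, 11991)) = Mul(Rational(4745, 4), Rational(1, 11991)) = Rational(4745, 47964)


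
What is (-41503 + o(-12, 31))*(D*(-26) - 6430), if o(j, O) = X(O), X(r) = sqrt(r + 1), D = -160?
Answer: 94211810 - 9080*sqrt(2) ≈ 9.4199e+7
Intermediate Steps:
X(r) = sqrt(1 + r)
o(j, O) = sqrt(1 + O)
(-41503 + o(-12, 31))*(D*(-26) - 6430) = (-41503 + sqrt(1 + 31))*(-160*(-26) - 6430) = (-41503 + sqrt(32))*(4160 - 6430) = (-41503 + 4*sqrt(2))*(-2270) = 94211810 - 9080*sqrt(2)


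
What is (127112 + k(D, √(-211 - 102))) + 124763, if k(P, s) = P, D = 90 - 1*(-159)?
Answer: 252124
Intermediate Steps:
D = 249 (D = 90 + 159 = 249)
(127112 + k(D, √(-211 - 102))) + 124763 = (127112 + 249) + 124763 = 127361 + 124763 = 252124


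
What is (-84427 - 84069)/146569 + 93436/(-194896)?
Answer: -11633504375/7141427956 ≈ -1.6290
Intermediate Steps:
(-84427 - 84069)/146569 + 93436/(-194896) = -168496*1/146569 + 93436*(-1/194896) = -168496/146569 - 23359/48724 = -11633504375/7141427956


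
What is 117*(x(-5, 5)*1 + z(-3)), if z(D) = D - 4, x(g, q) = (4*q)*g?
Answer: -12519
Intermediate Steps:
x(g, q) = 4*g*q
z(D) = -4 + D
117*(x(-5, 5)*1 + z(-3)) = 117*((4*(-5)*5)*1 + (-4 - 3)) = 117*(-100*1 - 7) = 117*(-100 - 7) = 117*(-107) = -12519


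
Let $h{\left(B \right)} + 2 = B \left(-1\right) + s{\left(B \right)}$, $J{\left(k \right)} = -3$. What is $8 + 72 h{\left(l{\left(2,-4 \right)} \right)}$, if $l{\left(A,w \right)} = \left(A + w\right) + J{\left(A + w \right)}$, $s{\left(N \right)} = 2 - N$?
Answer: $728$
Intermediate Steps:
$l{\left(A,w \right)} = -3 + A + w$ ($l{\left(A,w \right)} = \left(A + w\right) - 3 = -3 + A + w$)
$h{\left(B \right)} = - 2 B$ ($h{\left(B \right)} = -2 - \left(-2 + B - B \left(-1\right)\right) = -2 - \left(-2 + 2 B\right) = - 2 B$)
$8 + 72 h{\left(l{\left(2,-4 \right)} \right)} = 8 + 72 \left(- 2 \left(-3 + 2 - 4\right)\right) = 8 + 72 \left(\left(-2\right) \left(-5\right)\right) = 8 + 72 \cdot 10 = 8 + 720 = 728$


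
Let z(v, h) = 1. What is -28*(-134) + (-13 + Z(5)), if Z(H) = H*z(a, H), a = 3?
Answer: 3744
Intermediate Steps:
Z(H) = H (Z(H) = H*1 = H)
-28*(-134) + (-13 + Z(5)) = -28*(-134) + (-13 + 5) = 3752 - 8 = 3744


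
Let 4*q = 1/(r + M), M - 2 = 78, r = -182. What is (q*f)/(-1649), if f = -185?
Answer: -185/672792 ≈ -0.00027497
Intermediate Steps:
M = 80 (M = 2 + 78 = 80)
q = -1/408 (q = 1/(4*(-182 + 80)) = (¼)/(-102) = (¼)*(-1/102) = -1/408 ≈ -0.0024510)
(q*f)/(-1649) = -1/408*(-185)/(-1649) = (185/408)*(-1/1649) = -185/672792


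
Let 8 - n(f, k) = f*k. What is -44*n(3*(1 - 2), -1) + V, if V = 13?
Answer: -207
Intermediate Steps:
n(f, k) = 8 - f*k
-44*n(3*(1 - 2), -1) + V = -44*(8 - 1*3*(1 - 2)*(-1)) + 13 = -44*(8 - 1*3*(-1)*(-1)) + 13 = -44*(8 - 1*(-3)*(-1)) + 13 = -44*(8 - 3) + 13 = -44*5 + 13 = -220 + 13 = -207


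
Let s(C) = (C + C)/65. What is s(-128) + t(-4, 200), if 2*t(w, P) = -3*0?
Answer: -256/65 ≈ -3.9385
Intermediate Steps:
s(C) = 2*C/65 (s(C) = (2*C)/65 = 2*C/65)
t(w, P) = 0 (t(w, P) = (-3*0)/2 = (½)*0 = 0)
s(-128) + t(-4, 200) = (2/65)*(-128) + 0 = -256/65 + 0 = -256/65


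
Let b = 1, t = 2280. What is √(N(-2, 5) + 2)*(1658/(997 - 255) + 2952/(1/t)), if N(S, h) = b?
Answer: 2497038589*√3/371 ≈ 1.1658e+7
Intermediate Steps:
N(S, h) = 1
√(N(-2, 5) + 2)*(1658/(997 - 255) + 2952/(1/t)) = √(1 + 2)*(1658/(997 - 255) + 2952/(1/2280)) = √3*(1658/742 + 2952/(1/2280)) = √3*(1658*(1/742) + 2952*2280) = √3*(829/371 + 6730560) = √3*(2497038589/371) = 2497038589*√3/371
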